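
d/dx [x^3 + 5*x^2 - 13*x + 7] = 3*x^2 + 10*x - 13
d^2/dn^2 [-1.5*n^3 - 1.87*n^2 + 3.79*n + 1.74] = -9.0*n - 3.74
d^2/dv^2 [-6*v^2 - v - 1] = -12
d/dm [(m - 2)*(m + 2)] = 2*m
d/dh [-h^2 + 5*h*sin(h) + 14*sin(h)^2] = 5*h*cos(h) - 2*h + 5*sin(h) + 14*sin(2*h)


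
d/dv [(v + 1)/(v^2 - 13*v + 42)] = (v^2 - 13*v - (v + 1)*(2*v - 13) + 42)/(v^2 - 13*v + 42)^2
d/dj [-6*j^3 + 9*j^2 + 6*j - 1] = -18*j^2 + 18*j + 6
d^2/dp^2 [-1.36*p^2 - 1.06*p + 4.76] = -2.72000000000000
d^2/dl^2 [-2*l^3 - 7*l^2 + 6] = -12*l - 14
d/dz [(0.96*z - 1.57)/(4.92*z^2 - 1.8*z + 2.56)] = (-4.7232*z^2 + 15.4488*z - 0.3684)/(24.2064*z^4 - 17.712*z^3 + 28.4304*z^2 - 9.216*z + 6.5536)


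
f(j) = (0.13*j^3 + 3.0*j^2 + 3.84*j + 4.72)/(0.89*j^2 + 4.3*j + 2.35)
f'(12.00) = 0.18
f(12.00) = 3.88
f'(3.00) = 0.26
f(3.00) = 2.01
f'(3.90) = 0.25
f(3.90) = 2.24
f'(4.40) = 0.24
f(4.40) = 2.36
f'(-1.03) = -5.59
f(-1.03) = -3.35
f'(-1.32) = -0.92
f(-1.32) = -2.58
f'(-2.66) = 4.10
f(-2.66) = -4.76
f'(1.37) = 0.20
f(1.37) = 1.61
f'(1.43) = 0.21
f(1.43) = 1.62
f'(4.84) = 0.23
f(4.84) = 2.46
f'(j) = (-1.78*j - 4.3)*(0.13*j^3 + 3.0*j^2 + 3.84*j + 4.72)/(0.89*j^2 + 4.3*j + 2.35)^2 + (0.39*j^2 + 6.0*j + 3.84)/(0.89*j^2 + 4.3*j + 2.35) = (0.1157*j^4 + 1.118*j^3 + 10.3989*j^2 + 5.6984*j - 11.272)/(0.7921*j^4 + 7.654*j^3 + 22.673*j^2 + 20.21*j + 5.5225)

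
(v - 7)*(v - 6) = v^2 - 13*v + 42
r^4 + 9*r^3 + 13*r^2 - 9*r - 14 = (r - 1)*(r + 1)*(r + 2)*(r + 7)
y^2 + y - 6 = (y - 2)*(y + 3)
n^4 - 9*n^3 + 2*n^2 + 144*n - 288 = (n - 6)*(n - 4)*(n - 3)*(n + 4)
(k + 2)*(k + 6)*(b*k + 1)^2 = b^2*k^4 + 8*b^2*k^3 + 12*b^2*k^2 + 2*b*k^3 + 16*b*k^2 + 24*b*k + k^2 + 8*k + 12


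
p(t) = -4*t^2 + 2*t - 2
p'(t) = 2 - 8*t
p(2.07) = -15.00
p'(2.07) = -14.56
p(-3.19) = -49.08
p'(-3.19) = 27.52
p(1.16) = -5.06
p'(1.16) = -7.28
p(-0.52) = -4.12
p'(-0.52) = 6.16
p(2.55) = -22.91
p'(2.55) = -18.40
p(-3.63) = -61.97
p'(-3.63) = 31.04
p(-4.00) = -74.00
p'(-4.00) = 34.00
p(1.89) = -12.51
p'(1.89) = -13.12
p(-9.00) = -344.00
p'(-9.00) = 74.00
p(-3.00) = -44.00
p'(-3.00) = 26.00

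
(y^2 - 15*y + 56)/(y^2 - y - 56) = (y - 7)/(y + 7)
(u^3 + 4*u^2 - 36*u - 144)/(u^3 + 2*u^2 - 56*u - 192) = (u - 6)/(u - 8)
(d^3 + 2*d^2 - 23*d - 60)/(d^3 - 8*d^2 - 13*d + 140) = (d + 3)/(d - 7)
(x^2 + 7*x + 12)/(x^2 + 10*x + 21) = (x + 4)/(x + 7)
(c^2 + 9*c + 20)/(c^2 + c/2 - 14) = 2*(c + 5)/(2*c - 7)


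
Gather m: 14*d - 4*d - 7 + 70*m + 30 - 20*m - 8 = 10*d + 50*m + 15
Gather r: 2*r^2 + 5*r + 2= 2*r^2 + 5*r + 2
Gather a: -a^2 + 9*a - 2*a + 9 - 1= -a^2 + 7*a + 8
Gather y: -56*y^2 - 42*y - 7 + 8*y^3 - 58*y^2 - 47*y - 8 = 8*y^3 - 114*y^2 - 89*y - 15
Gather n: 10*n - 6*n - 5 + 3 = 4*n - 2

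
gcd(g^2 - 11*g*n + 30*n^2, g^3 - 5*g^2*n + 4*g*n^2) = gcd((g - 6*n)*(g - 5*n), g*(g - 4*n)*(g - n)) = 1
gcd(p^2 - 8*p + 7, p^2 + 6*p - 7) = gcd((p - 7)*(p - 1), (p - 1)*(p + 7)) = p - 1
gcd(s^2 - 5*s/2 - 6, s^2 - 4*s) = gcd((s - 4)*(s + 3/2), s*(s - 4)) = s - 4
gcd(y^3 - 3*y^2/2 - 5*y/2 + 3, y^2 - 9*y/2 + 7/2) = y - 1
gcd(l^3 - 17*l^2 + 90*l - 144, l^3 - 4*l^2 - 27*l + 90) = l^2 - 9*l + 18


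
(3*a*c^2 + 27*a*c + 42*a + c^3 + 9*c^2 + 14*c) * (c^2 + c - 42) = 3*a*c^4 + 30*a*c^3 - 57*a*c^2 - 1092*a*c - 1764*a + c^5 + 10*c^4 - 19*c^3 - 364*c^2 - 588*c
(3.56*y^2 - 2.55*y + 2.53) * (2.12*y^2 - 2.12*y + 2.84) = 7.5472*y^4 - 12.9532*y^3 + 20.88*y^2 - 12.6056*y + 7.1852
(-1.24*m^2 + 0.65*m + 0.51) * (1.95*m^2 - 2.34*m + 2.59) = -2.418*m^4 + 4.1691*m^3 - 3.7381*m^2 + 0.4901*m + 1.3209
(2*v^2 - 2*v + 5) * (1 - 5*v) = -10*v^3 + 12*v^2 - 27*v + 5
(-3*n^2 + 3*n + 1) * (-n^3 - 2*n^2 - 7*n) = 3*n^5 + 3*n^4 + 14*n^3 - 23*n^2 - 7*n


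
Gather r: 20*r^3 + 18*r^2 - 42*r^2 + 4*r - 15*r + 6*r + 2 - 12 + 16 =20*r^3 - 24*r^2 - 5*r + 6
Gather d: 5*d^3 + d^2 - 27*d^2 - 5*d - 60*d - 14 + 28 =5*d^3 - 26*d^2 - 65*d + 14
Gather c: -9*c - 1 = -9*c - 1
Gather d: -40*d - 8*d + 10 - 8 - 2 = -48*d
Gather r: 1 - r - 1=-r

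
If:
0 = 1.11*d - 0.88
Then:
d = 0.79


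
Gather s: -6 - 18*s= -18*s - 6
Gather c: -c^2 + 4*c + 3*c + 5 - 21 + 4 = -c^2 + 7*c - 12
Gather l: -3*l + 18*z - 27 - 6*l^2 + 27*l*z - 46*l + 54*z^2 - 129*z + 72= -6*l^2 + l*(27*z - 49) + 54*z^2 - 111*z + 45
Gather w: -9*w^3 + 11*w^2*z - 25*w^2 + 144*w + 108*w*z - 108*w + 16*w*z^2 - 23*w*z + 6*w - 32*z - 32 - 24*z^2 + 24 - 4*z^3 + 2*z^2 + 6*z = -9*w^3 + w^2*(11*z - 25) + w*(16*z^2 + 85*z + 42) - 4*z^3 - 22*z^2 - 26*z - 8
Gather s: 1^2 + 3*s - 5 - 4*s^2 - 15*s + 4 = -4*s^2 - 12*s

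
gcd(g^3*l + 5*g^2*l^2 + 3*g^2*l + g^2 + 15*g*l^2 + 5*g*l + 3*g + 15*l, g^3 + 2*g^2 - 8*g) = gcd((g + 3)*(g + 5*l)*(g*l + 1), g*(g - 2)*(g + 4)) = 1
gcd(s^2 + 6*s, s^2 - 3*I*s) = s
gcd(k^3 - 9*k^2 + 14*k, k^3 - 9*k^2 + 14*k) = k^3 - 9*k^2 + 14*k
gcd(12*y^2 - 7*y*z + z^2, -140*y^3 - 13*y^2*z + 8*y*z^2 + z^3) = 4*y - z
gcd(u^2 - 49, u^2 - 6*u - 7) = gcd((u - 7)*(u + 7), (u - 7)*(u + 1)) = u - 7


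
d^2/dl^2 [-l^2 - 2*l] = -2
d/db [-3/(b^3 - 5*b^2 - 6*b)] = 3*(3*b^2 - 10*b - 6)/(b^2*(-b^2 + 5*b + 6)^2)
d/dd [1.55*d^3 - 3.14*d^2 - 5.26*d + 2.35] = 4.65*d^2 - 6.28*d - 5.26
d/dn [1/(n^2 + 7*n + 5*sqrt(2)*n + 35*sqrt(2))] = (-2*n - 5*sqrt(2) - 7)/(n^2 + 7*n + 5*sqrt(2)*n + 35*sqrt(2))^2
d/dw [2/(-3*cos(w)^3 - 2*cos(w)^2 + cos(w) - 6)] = 2*(-9*cos(w)^2 - 4*cos(w) + 1)*sin(w)/(3*cos(w)^3 + 2*cos(w)^2 - cos(w) + 6)^2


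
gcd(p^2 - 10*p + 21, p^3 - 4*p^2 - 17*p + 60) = p - 3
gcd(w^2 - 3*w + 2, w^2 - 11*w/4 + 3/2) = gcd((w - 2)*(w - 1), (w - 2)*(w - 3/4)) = w - 2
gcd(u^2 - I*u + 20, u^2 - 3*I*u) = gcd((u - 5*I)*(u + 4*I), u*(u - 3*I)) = 1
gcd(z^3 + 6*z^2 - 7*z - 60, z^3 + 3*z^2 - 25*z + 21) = z - 3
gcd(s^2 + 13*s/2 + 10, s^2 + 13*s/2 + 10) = s^2 + 13*s/2 + 10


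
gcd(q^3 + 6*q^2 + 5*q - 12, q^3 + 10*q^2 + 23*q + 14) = 1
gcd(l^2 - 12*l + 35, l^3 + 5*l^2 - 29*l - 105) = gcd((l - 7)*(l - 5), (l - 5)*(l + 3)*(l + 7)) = l - 5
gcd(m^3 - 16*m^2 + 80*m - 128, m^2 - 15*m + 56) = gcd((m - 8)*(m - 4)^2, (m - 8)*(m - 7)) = m - 8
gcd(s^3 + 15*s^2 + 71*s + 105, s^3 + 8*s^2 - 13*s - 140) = s^2 + 12*s + 35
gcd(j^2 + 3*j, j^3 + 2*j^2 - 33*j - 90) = j + 3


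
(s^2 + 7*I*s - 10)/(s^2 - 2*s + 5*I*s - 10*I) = (s + 2*I)/(s - 2)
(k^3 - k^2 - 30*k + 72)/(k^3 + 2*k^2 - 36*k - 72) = (k^2 - 7*k + 12)/(k^2 - 4*k - 12)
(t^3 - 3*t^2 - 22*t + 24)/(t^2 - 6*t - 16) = (-t^3 + 3*t^2 + 22*t - 24)/(-t^2 + 6*t + 16)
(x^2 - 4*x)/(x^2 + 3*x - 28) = x/(x + 7)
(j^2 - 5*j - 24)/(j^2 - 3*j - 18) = (j - 8)/(j - 6)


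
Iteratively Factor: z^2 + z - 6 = (z - 2)*(z + 3)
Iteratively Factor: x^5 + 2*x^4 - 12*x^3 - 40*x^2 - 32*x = (x + 2)*(x^4 - 12*x^2 - 16*x) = (x - 4)*(x + 2)*(x^3 + 4*x^2 + 4*x) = (x - 4)*(x + 2)^2*(x^2 + 2*x) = x*(x - 4)*(x + 2)^2*(x + 2)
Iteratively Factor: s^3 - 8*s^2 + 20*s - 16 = (s - 4)*(s^2 - 4*s + 4) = (s - 4)*(s - 2)*(s - 2)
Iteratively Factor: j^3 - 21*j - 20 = (j - 5)*(j^2 + 5*j + 4) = (j - 5)*(j + 4)*(j + 1)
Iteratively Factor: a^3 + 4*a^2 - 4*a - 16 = (a + 4)*(a^2 - 4) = (a - 2)*(a + 4)*(a + 2)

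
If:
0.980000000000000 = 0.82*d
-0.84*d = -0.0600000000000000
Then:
No Solution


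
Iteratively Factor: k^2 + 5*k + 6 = (k + 3)*(k + 2)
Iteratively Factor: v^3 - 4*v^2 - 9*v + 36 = (v - 4)*(v^2 - 9) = (v - 4)*(v + 3)*(v - 3)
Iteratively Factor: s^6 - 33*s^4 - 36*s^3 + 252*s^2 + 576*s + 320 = (s - 5)*(s^5 + 5*s^4 - 8*s^3 - 76*s^2 - 128*s - 64) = (s - 5)*(s + 2)*(s^4 + 3*s^3 - 14*s^2 - 48*s - 32) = (s - 5)*(s + 2)^2*(s^3 + s^2 - 16*s - 16) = (s - 5)*(s + 2)^2*(s + 4)*(s^2 - 3*s - 4) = (s - 5)*(s - 4)*(s + 2)^2*(s + 4)*(s + 1)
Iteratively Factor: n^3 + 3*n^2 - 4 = (n + 2)*(n^2 + n - 2) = (n + 2)^2*(n - 1)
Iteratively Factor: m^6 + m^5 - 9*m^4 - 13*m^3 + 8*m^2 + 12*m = (m + 2)*(m^5 - m^4 - 7*m^3 + m^2 + 6*m) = (m + 2)^2*(m^4 - 3*m^3 - m^2 + 3*m) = m*(m + 2)^2*(m^3 - 3*m^2 - m + 3) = m*(m - 3)*(m + 2)^2*(m^2 - 1) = m*(m - 3)*(m - 1)*(m + 2)^2*(m + 1)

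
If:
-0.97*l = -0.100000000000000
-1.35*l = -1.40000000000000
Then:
No Solution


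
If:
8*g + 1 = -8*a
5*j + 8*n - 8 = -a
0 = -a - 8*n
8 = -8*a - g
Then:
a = -9/8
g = 1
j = 8/5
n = 9/64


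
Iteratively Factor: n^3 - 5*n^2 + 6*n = (n - 3)*(n^2 - 2*n) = (n - 3)*(n - 2)*(n)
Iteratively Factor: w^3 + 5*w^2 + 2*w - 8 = (w + 4)*(w^2 + w - 2) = (w - 1)*(w + 4)*(w + 2)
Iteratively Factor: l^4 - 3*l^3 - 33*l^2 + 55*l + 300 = (l + 4)*(l^3 - 7*l^2 - 5*l + 75) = (l - 5)*(l + 4)*(l^2 - 2*l - 15) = (l - 5)*(l + 3)*(l + 4)*(l - 5)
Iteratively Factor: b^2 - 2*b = (b - 2)*(b)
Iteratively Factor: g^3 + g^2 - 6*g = (g - 2)*(g^2 + 3*g) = (g - 2)*(g + 3)*(g)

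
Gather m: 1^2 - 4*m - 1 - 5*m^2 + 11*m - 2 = -5*m^2 + 7*m - 2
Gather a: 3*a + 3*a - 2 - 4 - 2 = 6*a - 8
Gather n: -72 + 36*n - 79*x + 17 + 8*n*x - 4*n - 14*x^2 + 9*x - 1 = n*(8*x + 32) - 14*x^2 - 70*x - 56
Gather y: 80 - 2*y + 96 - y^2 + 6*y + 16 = -y^2 + 4*y + 192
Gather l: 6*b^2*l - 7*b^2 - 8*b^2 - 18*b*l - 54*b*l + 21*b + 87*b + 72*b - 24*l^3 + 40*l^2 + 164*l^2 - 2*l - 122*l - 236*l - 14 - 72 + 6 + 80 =-15*b^2 + 180*b - 24*l^3 + 204*l^2 + l*(6*b^2 - 72*b - 360)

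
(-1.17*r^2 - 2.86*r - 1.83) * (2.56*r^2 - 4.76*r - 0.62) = -2.9952*r^4 - 1.7524*r^3 + 9.6542*r^2 + 10.484*r + 1.1346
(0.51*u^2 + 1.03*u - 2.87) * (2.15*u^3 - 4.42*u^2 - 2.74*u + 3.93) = 1.0965*u^5 - 0.0396999999999998*u^4 - 12.1205*u^3 + 11.8675*u^2 + 11.9117*u - 11.2791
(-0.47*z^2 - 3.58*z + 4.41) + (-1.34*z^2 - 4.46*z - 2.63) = -1.81*z^2 - 8.04*z + 1.78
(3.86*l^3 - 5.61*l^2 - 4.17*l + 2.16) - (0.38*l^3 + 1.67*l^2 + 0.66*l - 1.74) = 3.48*l^3 - 7.28*l^2 - 4.83*l + 3.9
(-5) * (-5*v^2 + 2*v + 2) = 25*v^2 - 10*v - 10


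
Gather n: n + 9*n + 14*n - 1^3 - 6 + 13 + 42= 24*n + 48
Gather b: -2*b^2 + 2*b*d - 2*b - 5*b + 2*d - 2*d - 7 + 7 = -2*b^2 + b*(2*d - 7)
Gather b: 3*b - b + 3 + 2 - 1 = 2*b + 4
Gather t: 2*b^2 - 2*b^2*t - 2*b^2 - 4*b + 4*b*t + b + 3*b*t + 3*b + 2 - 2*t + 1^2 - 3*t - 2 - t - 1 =t*(-2*b^2 + 7*b - 6)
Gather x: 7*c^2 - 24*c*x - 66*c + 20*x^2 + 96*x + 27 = 7*c^2 - 66*c + 20*x^2 + x*(96 - 24*c) + 27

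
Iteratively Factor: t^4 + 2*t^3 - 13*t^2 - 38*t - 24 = (t + 2)*(t^3 - 13*t - 12) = (t + 1)*(t + 2)*(t^2 - t - 12) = (t + 1)*(t + 2)*(t + 3)*(t - 4)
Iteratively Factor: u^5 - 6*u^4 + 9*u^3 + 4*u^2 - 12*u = (u - 2)*(u^4 - 4*u^3 + u^2 + 6*u) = (u - 2)*(u + 1)*(u^3 - 5*u^2 + 6*u) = (u - 2)^2*(u + 1)*(u^2 - 3*u) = (u - 3)*(u - 2)^2*(u + 1)*(u)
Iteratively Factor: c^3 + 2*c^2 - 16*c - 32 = (c + 2)*(c^2 - 16) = (c + 2)*(c + 4)*(c - 4)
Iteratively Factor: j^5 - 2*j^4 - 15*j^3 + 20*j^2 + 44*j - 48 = (j + 2)*(j^4 - 4*j^3 - 7*j^2 + 34*j - 24) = (j - 4)*(j + 2)*(j^3 - 7*j + 6) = (j - 4)*(j + 2)*(j + 3)*(j^2 - 3*j + 2) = (j - 4)*(j - 2)*(j + 2)*(j + 3)*(j - 1)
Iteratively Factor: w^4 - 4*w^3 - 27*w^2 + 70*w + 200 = (w - 5)*(w^3 + w^2 - 22*w - 40) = (w - 5)*(w + 2)*(w^2 - w - 20) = (w - 5)^2*(w + 2)*(w + 4)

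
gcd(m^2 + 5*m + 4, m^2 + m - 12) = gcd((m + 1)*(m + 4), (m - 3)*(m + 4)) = m + 4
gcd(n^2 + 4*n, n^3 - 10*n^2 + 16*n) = n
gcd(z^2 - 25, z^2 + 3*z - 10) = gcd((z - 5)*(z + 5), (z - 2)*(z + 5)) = z + 5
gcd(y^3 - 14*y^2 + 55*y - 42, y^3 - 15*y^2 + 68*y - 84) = y^2 - 13*y + 42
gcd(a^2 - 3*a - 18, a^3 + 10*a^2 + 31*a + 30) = a + 3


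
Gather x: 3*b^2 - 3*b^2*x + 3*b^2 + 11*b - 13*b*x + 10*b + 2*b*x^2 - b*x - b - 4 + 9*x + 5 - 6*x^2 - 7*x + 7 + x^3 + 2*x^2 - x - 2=6*b^2 + 20*b + x^3 + x^2*(2*b - 4) + x*(-3*b^2 - 14*b + 1) + 6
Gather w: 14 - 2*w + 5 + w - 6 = 13 - w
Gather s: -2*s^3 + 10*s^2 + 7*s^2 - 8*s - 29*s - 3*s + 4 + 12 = -2*s^3 + 17*s^2 - 40*s + 16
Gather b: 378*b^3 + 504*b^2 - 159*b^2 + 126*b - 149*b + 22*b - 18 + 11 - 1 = 378*b^3 + 345*b^2 - b - 8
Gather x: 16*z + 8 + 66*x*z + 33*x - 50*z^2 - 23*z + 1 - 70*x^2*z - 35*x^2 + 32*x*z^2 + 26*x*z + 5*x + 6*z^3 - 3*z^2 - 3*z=x^2*(-70*z - 35) + x*(32*z^2 + 92*z + 38) + 6*z^3 - 53*z^2 - 10*z + 9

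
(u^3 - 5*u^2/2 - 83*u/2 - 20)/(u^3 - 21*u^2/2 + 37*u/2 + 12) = (u + 5)/(u - 3)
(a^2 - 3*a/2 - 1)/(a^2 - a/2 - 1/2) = (a - 2)/(a - 1)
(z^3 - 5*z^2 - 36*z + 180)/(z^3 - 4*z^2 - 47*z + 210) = (z + 6)/(z + 7)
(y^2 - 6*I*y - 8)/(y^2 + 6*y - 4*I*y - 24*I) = (y - 2*I)/(y + 6)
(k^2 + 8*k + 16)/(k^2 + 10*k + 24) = (k + 4)/(k + 6)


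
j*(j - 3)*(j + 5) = j^3 + 2*j^2 - 15*j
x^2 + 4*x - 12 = (x - 2)*(x + 6)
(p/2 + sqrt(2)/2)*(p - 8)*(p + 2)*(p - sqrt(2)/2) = p^4/2 - 3*p^3 + sqrt(2)*p^3/4 - 17*p^2/2 - 3*sqrt(2)*p^2/2 - 4*sqrt(2)*p + 3*p + 8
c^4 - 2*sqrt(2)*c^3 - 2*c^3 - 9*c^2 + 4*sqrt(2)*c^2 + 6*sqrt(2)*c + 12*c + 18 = (c - 3)*(c + 1)*(c - 3*sqrt(2))*(c + sqrt(2))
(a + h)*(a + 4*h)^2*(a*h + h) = a^4*h + 9*a^3*h^2 + a^3*h + 24*a^2*h^3 + 9*a^2*h^2 + 16*a*h^4 + 24*a*h^3 + 16*h^4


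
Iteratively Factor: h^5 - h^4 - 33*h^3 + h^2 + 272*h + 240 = (h + 1)*(h^4 - 2*h^3 - 31*h^2 + 32*h + 240) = (h + 1)*(h + 3)*(h^3 - 5*h^2 - 16*h + 80) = (h - 4)*(h + 1)*(h + 3)*(h^2 - h - 20) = (h - 4)*(h + 1)*(h + 3)*(h + 4)*(h - 5)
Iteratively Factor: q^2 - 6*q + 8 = (q - 4)*(q - 2)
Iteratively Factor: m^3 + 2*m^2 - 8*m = (m + 4)*(m^2 - 2*m) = (m - 2)*(m + 4)*(m)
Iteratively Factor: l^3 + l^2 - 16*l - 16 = (l - 4)*(l^2 + 5*l + 4) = (l - 4)*(l + 4)*(l + 1)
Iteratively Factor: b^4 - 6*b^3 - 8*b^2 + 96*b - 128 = (b - 4)*(b^3 - 2*b^2 - 16*b + 32) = (b - 4)^2*(b^2 + 2*b - 8) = (b - 4)^2*(b + 4)*(b - 2)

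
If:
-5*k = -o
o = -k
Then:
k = 0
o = 0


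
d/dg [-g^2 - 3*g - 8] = -2*g - 3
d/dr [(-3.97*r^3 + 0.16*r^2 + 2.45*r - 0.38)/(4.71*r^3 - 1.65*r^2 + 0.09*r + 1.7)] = (5.7969*r^4 - 23.7936*r^3 - 10.8207*r^2 - 0.71*r + 4.1992)/(22.1841*r^6 - 15.543*r^5 + 3.5703*r^4 + 15.717*r^3 - 5.6019*r^2 + 0.306*r + 2.89)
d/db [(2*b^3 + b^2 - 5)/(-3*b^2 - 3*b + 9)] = (-2*b^4 - 4*b^3 + 17*b^2 - 4*b - 5)/(3*(b^4 + 2*b^3 - 5*b^2 - 6*b + 9))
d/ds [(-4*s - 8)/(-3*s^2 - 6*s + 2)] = 4*(3*s^2 + 6*s - 6*(s + 1)*(s + 2) - 2)/(3*s^2 + 6*s - 2)^2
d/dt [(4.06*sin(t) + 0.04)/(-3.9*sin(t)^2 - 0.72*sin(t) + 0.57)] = (15.834*sin(t)^2 + 0.312*sin(t) + 2.343)*cos(t)/(15.21*sin(t)^4 + 5.616*sin(t)^3 - 3.9276*sin(t)^2 - 0.8208*sin(t) + 0.3249)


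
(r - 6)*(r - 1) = r^2 - 7*r + 6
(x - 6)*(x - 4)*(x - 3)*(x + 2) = x^4 - 11*x^3 + 28*x^2 + 36*x - 144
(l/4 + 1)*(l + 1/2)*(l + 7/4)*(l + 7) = l^4/4 + 53*l^3/16 + 429*l^2/32 + 581*l/32 + 49/8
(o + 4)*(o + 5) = o^2 + 9*o + 20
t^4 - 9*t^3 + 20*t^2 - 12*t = t*(t - 6)*(t - 2)*(t - 1)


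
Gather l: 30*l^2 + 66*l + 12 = 30*l^2 + 66*l + 12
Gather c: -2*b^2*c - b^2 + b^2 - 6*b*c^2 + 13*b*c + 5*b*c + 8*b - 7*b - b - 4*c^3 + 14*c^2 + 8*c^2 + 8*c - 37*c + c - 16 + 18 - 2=-4*c^3 + c^2*(22 - 6*b) + c*(-2*b^2 + 18*b - 28)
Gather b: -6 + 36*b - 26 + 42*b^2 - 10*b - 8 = 42*b^2 + 26*b - 40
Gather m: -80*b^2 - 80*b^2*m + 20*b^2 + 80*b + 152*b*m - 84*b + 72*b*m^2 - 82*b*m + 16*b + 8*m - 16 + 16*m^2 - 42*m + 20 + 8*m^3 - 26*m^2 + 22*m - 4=-60*b^2 + 12*b + 8*m^3 + m^2*(72*b - 10) + m*(-80*b^2 + 70*b - 12)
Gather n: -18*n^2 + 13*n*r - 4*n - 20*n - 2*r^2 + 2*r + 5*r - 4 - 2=-18*n^2 + n*(13*r - 24) - 2*r^2 + 7*r - 6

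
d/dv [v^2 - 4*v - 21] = 2*v - 4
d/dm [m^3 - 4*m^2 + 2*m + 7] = 3*m^2 - 8*m + 2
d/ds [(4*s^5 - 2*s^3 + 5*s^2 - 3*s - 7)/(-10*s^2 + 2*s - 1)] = (-120*s^6 + 32*s^5 - 8*s^3 - 14*s^2 - 150*s + 17)/(100*s^4 - 40*s^3 + 24*s^2 - 4*s + 1)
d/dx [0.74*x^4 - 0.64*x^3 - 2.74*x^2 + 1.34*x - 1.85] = 2.96*x^3 - 1.92*x^2 - 5.48*x + 1.34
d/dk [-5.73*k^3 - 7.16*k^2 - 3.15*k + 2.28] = -17.19*k^2 - 14.32*k - 3.15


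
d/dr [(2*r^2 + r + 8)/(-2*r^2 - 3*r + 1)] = (-4*r^2 + 36*r + 25)/(4*r^4 + 12*r^3 + 5*r^2 - 6*r + 1)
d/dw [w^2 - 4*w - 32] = 2*w - 4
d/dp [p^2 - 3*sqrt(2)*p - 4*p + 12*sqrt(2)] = 2*p - 3*sqrt(2) - 4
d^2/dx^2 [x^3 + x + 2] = 6*x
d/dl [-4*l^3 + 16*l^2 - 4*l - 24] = -12*l^2 + 32*l - 4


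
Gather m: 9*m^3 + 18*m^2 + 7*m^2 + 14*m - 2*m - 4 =9*m^3 + 25*m^2 + 12*m - 4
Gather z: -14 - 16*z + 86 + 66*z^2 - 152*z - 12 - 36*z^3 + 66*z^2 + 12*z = -36*z^3 + 132*z^2 - 156*z + 60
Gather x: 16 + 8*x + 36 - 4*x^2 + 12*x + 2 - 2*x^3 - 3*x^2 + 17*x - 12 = -2*x^3 - 7*x^2 + 37*x + 42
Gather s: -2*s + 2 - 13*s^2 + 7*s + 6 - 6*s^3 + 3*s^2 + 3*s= -6*s^3 - 10*s^2 + 8*s + 8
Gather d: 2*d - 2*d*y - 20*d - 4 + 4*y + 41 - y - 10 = d*(-2*y - 18) + 3*y + 27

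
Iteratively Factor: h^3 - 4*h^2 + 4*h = (h - 2)*(h^2 - 2*h) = h*(h - 2)*(h - 2)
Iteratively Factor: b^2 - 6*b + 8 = (b - 4)*(b - 2)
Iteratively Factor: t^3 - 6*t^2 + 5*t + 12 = (t - 3)*(t^2 - 3*t - 4) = (t - 4)*(t - 3)*(t + 1)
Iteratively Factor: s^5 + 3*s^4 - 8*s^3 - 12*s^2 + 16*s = (s - 1)*(s^4 + 4*s^3 - 4*s^2 - 16*s) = (s - 1)*(s + 4)*(s^3 - 4*s) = (s - 1)*(s + 2)*(s + 4)*(s^2 - 2*s) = (s - 2)*(s - 1)*(s + 2)*(s + 4)*(s)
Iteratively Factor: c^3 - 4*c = (c - 2)*(c^2 + 2*c) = c*(c - 2)*(c + 2)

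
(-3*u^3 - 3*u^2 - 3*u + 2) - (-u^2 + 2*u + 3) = -3*u^3 - 2*u^2 - 5*u - 1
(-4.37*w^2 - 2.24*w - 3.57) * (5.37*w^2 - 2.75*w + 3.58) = -23.4669*w^4 - 0.0113000000000021*w^3 - 28.6555*w^2 + 1.7983*w - 12.7806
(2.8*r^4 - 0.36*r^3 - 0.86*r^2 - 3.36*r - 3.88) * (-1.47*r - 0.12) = -4.116*r^5 + 0.1932*r^4 + 1.3074*r^3 + 5.0424*r^2 + 6.1068*r + 0.4656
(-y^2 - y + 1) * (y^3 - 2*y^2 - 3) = -y^5 + y^4 + 3*y^3 + y^2 + 3*y - 3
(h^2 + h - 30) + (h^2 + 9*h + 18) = 2*h^2 + 10*h - 12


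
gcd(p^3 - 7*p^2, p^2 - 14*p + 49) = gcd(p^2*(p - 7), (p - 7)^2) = p - 7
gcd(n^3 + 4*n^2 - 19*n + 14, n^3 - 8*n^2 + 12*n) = n - 2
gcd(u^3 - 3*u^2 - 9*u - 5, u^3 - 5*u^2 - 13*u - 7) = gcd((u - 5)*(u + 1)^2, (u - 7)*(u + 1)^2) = u^2 + 2*u + 1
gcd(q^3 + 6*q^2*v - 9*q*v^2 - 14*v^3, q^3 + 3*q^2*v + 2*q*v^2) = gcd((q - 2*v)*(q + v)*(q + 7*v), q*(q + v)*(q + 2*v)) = q + v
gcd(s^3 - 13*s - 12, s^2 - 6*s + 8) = s - 4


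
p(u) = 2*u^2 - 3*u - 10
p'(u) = 4*u - 3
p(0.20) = -10.52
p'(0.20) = -2.20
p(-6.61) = 97.21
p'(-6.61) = -29.44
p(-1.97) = 3.67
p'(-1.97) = -10.88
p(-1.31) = -2.64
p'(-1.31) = -8.24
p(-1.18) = -3.68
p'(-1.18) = -7.72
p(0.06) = -10.17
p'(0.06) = -2.76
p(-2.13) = 5.46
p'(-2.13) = -11.52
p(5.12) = 27.07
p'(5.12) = 17.48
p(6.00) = 44.00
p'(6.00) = 21.00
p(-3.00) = 17.00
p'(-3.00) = -15.00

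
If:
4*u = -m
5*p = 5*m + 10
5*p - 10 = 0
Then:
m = 0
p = 2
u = 0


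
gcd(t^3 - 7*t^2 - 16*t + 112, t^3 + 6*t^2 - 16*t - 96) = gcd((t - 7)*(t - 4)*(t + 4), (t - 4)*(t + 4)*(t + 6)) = t^2 - 16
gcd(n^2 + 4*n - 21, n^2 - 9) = n - 3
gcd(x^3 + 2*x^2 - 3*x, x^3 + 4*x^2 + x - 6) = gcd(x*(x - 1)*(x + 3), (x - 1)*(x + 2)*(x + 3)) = x^2 + 2*x - 3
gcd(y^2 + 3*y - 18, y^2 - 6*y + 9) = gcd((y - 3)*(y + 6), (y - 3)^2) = y - 3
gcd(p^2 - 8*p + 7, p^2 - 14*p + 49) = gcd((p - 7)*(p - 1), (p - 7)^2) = p - 7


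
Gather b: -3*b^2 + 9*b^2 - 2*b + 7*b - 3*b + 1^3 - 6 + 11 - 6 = 6*b^2 + 2*b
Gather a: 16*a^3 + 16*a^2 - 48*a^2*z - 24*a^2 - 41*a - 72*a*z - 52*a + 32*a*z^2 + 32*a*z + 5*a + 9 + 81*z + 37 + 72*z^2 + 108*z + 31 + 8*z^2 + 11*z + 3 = 16*a^3 + a^2*(-48*z - 8) + a*(32*z^2 - 40*z - 88) + 80*z^2 + 200*z + 80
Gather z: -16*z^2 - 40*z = -16*z^2 - 40*z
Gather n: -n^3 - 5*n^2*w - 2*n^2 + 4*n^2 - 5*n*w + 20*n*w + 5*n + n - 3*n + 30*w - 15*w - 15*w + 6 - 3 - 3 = -n^3 + n^2*(2 - 5*w) + n*(15*w + 3)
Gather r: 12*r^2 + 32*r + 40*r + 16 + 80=12*r^2 + 72*r + 96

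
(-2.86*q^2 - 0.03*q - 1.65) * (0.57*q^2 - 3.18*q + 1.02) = -1.6302*q^4 + 9.0777*q^3 - 3.7623*q^2 + 5.2164*q - 1.683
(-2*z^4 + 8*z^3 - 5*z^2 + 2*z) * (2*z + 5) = -4*z^5 + 6*z^4 + 30*z^3 - 21*z^2 + 10*z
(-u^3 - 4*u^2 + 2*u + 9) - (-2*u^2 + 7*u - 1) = -u^3 - 2*u^2 - 5*u + 10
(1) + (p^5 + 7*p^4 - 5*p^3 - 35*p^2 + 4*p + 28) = p^5 + 7*p^4 - 5*p^3 - 35*p^2 + 4*p + 29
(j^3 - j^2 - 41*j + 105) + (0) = j^3 - j^2 - 41*j + 105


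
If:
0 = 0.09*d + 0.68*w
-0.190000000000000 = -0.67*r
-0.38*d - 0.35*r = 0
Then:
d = -0.26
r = 0.28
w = 0.03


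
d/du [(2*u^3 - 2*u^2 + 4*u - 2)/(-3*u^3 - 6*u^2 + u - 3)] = 2*(-9*u^4 + 14*u^3 - 7*u^2 - 6*u - 5)/(9*u^6 + 36*u^5 + 30*u^4 + 6*u^3 + 37*u^2 - 6*u + 9)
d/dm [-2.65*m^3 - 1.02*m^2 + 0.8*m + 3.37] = -7.95*m^2 - 2.04*m + 0.8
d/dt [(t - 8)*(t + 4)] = 2*t - 4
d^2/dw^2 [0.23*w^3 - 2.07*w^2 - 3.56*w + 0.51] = 1.38*w - 4.14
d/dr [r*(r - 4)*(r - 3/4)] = 3*r^2 - 19*r/2 + 3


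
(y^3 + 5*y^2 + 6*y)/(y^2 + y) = (y^2 + 5*y + 6)/(y + 1)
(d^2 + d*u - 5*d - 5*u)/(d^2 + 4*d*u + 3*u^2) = (d - 5)/(d + 3*u)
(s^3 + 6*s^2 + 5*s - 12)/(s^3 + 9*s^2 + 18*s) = (s^2 + 3*s - 4)/(s*(s + 6))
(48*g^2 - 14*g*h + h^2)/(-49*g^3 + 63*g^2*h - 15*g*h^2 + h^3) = (-48*g^2 + 14*g*h - h^2)/(49*g^3 - 63*g^2*h + 15*g*h^2 - h^3)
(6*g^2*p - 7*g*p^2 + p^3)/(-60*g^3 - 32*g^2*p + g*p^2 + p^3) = p*(-g + p)/(10*g^2 + 7*g*p + p^2)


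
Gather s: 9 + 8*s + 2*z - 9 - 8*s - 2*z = 0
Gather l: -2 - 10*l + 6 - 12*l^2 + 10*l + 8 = 12 - 12*l^2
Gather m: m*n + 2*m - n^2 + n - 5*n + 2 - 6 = m*(n + 2) - n^2 - 4*n - 4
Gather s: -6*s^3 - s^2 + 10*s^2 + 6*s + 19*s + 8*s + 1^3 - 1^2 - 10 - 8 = -6*s^3 + 9*s^2 + 33*s - 18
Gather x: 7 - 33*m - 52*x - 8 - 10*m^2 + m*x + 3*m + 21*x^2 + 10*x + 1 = -10*m^2 - 30*m + 21*x^2 + x*(m - 42)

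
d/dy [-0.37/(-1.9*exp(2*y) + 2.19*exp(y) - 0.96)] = (0.8103 - 1.406*exp(y))*exp(y)/(1.9*exp(2*y) - 2.19*exp(y) + 0.96)^2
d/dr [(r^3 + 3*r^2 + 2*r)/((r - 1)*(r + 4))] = (r^4 + 6*r^3 - 5*r^2 - 24*r - 8)/(r^4 + 6*r^3 + r^2 - 24*r + 16)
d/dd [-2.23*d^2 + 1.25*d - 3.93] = 1.25 - 4.46*d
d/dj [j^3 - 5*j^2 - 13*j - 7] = 3*j^2 - 10*j - 13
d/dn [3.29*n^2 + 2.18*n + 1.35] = 6.58*n + 2.18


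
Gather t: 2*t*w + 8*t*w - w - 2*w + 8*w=10*t*w + 5*w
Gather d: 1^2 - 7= -6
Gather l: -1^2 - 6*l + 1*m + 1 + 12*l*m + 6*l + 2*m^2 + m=12*l*m + 2*m^2 + 2*m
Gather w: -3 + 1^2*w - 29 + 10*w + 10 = 11*w - 22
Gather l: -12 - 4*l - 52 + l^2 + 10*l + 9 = l^2 + 6*l - 55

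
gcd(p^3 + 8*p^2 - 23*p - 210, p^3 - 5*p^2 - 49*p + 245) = p^2 + 2*p - 35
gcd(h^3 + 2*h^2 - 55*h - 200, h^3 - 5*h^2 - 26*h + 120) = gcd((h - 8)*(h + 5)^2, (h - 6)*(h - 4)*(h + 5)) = h + 5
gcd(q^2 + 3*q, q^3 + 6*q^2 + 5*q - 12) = q + 3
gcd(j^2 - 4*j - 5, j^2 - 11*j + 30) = j - 5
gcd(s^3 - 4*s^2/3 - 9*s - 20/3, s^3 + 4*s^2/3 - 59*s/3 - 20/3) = s - 4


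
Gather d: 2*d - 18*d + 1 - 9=-16*d - 8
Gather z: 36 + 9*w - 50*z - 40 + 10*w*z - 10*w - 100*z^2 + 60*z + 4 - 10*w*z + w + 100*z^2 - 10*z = 0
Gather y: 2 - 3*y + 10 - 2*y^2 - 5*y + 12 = -2*y^2 - 8*y + 24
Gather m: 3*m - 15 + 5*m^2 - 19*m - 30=5*m^2 - 16*m - 45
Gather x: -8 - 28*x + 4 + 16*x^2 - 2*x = 16*x^2 - 30*x - 4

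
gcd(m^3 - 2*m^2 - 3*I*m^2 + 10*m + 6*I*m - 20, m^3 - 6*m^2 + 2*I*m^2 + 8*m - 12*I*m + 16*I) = m^2 + m*(-2 + 2*I) - 4*I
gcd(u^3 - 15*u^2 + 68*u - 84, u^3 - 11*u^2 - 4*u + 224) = u - 7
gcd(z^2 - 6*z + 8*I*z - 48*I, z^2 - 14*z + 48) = z - 6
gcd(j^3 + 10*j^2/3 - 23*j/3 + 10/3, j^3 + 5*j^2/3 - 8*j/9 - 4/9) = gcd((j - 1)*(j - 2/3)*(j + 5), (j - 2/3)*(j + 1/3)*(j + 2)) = j - 2/3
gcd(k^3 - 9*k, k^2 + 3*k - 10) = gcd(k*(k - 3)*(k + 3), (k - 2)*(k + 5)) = 1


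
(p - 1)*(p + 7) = p^2 + 6*p - 7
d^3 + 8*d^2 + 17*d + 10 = (d + 1)*(d + 2)*(d + 5)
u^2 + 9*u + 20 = (u + 4)*(u + 5)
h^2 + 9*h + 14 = (h + 2)*(h + 7)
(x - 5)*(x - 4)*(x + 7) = x^3 - 2*x^2 - 43*x + 140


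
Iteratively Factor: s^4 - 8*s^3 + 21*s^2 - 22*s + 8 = (s - 1)*(s^3 - 7*s^2 + 14*s - 8) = (s - 4)*(s - 1)*(s^2 - 3*s + 2) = (s - 4)*(s - 2)*(s - 1)*(s - 1)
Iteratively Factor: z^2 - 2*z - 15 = (z - 5)*(z + 3)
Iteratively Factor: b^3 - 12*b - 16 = (b - 4)*(b^2 + 4*b + 4) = (b - 4)*(b + 2)*(b + 2)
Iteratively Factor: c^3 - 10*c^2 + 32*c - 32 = (c - 4)*(c^2 - 6*c + 8) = (c - 4)*(c - 2)*(c - 4)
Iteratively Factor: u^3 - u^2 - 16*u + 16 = (u - 4)*(u^2 + 3*u - 4) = (u - 4)*(u - 1)*(u + 4)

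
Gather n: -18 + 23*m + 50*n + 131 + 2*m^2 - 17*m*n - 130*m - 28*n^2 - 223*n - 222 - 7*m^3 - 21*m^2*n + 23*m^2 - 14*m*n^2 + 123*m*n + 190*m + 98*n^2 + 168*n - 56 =-7*m^3 + 25*m^2 + 83*m + n^2*(70 - 14*m) + n*(-21*m^2 + 106*m - 5) - 165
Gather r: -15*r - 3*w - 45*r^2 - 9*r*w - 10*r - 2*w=-45*r^2 + r*(-9*w - 25) - 5*w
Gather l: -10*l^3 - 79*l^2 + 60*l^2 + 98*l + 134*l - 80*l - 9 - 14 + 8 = -10*l^3 - 19*l^2 + 152*l - 15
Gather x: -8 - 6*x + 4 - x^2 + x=-x^2 - 5*x - 4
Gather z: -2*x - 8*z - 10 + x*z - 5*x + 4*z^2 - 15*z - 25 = -7*x + 4*z^2 + z*(x - 23) - 35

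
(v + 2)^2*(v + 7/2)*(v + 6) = v^4 + 27*v^3/2 + 63*v^2 + 122*v + 84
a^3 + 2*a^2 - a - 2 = (a - 1)*(a + 1)*(a + 2)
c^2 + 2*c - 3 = (c - 1)*(c + 3)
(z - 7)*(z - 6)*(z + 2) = z^3 - 11*z^2 + 16*z + 84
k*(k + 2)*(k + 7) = k^3 + 9*k^2 + 14*k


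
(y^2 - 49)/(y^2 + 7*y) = (y - 7)/y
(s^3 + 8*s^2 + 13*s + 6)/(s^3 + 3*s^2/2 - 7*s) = 2*(s^3 + 8*s^2 + 13*s + 6)/(s*(2*s^2 + 3*s - 14))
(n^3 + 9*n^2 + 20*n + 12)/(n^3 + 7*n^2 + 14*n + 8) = (n + 6)/(n + 4)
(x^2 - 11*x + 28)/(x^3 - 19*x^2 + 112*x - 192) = (x^2 - 11*x + 28)/(x^3 - 19*x^2 + 112*x - 192)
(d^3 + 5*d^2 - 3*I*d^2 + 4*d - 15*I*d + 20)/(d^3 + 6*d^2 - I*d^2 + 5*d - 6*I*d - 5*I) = (d^2 - 3*I*d + 4)/(d^2 + d*(1 - I) - I)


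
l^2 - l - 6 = (l - 3)*(l + 2)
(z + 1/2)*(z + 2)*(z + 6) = z^3 + 17*z^2/2 + 16*z + 6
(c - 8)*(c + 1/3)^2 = c^3 - 22*c^2/3 - 47*c/9 - 8/9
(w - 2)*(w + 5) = w^2 + 3*w - 10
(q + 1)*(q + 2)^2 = q^3 + 5*q^2 + 8*q + 4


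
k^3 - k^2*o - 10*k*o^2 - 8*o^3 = (k - 4*o)*(k + o)*(k + 2*o)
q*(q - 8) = q^2 - 8*q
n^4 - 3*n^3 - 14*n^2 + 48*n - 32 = (n - 4)*(n - 2)*(n - 1)*(n + 4)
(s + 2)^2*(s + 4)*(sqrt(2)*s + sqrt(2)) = sqrt(2)*s^4 + 9*sqrt(2)*s^3 + 28*sqrt(2)*s^2 + 36*sqrt(2)*s + 16*sqrt(2)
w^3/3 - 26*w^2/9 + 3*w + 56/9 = (w/3 + 1/3)*(w - 7)*(w - 8/3)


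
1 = 1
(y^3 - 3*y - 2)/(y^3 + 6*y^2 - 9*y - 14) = (y + 1)/(y + 7)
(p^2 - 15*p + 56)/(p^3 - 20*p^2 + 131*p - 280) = 1/(p - 5)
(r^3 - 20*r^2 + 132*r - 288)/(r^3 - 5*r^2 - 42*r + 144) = (r^2 - 12*r + 36)/(r^2 + 3*r - 18)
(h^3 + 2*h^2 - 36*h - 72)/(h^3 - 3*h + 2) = (h^2 - 36)/(h^2 - 2*h + 1)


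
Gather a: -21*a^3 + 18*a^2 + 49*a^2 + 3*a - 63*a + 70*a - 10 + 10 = -21*a^3 + 67*a^2 + 10*a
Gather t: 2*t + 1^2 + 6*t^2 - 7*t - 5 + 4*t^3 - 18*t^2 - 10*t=4*t^3 - 12*t^2 - 15*t - 4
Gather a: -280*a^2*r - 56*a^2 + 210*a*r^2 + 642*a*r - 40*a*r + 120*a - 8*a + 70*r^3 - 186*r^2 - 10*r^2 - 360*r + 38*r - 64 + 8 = a^2*(-280*r - 56) + a*(210*r^2 + 602*r + 112) + 70*r^3 - 196*r^2 - 322*r - 56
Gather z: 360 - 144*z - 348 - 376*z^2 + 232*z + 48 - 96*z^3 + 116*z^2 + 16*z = -96*z^3 - 260*z^2 + 104*z + 60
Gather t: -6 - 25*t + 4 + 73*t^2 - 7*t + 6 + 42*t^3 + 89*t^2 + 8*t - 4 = 42*t^3 + 162*t^2 - 24*t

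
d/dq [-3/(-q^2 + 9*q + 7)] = 3*(9 - 2*q)/(-q^2 + 9*q + 7)^2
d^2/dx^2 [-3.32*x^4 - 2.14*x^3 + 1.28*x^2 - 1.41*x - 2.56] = -39.84*x^2 - 12.84*x + 2.56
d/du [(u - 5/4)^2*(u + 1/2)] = (4*u - 5)*(12*u - 1)/16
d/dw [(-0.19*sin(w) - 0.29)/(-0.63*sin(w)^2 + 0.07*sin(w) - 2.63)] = (-0.1197*sin(w)^2 - 0.3654*sin(w) + 0.52)*cos(w)/(0.3969*sin(w)^4 - 0.0882*sin(w)^3 + 3.3187*sin(w)^2 - 0.3682*sin(w) + 6.9169)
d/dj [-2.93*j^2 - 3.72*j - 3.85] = -5.86*j - 3.72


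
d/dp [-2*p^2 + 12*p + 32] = 12 - 4*p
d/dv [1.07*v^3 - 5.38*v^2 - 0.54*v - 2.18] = 3.21*v^2 - 10.76*v - 0.54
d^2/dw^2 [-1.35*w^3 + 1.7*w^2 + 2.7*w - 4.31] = 3.4 - 8.1*w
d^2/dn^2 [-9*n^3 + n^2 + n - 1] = 2 - 54*n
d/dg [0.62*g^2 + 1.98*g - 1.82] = 1.24*g + 1.98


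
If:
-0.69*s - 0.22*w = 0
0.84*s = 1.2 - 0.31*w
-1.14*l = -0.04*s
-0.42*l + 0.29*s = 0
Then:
No Solution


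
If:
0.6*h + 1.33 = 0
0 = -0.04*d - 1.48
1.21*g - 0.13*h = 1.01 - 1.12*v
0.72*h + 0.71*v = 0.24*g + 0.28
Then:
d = -37.00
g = -1.41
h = -2.22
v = 2.17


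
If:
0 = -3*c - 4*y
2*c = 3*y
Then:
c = 0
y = 0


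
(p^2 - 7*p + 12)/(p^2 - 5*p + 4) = (p - 3)/(p - 1)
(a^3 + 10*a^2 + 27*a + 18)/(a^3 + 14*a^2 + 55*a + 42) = (a + 3)/(a + 7)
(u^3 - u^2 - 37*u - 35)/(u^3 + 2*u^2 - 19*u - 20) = (u - 7)/(u - 4)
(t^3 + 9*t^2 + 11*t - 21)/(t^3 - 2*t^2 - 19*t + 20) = (t^2 + 10*t + 21)/(t^2 - t - 20)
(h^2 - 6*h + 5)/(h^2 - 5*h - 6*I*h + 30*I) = (h - 1)/(h - 6*I)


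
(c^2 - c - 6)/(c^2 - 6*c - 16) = (c - 3)/(c - 8)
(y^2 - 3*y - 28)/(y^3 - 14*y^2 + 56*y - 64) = (y^2 - 3*y - 28)/(y^3 - 14*y^2 + 56*y - 64)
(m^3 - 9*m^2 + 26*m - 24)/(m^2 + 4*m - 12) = (m^2 - 7*m + 12)/(m + 6)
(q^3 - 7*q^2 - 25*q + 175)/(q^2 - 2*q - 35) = q - 5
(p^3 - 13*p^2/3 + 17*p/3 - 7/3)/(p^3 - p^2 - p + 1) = (p - 7/3)/(p + 1)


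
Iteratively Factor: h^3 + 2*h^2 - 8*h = (h)*(h^2 + 2*h - 8) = h*(h - 2)*(h + 4)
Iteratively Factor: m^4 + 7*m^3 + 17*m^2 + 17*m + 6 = (m + 1)*(m^3 + 6*m^2 + 11*m + 6) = (m + 1)^2*(m^2 + 5*m + 6) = (m + 1)^2*(m + 2)*(m + 3)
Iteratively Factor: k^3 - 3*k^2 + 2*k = (k)*(k^2 - 3*k + 2) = k*(k - 2)*(k - 1)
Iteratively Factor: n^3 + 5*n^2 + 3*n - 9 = (n - 1)*(n^2 + 6*n + 9) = (n - 1)*(n + 3)*(n + 3)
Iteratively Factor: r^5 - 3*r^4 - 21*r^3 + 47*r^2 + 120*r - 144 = (r - 4)*(r^4 + r^3 - 17*r^2 - 21*r + 36) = (r - 4)*(r + 3)*(r^3 - 2*r^2 - 11*r + 12) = (r - 4)*(r - 1)*(r + 3)*(r^2 - r - 12) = (r - 4)^2*(r - 1)*(r + 3)*(r + 3)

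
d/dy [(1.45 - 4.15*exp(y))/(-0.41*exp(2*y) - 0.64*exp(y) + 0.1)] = (-1.7015*exp(2*y) + 1.189*exp(y) + 0.513)*exp(y)/(0.1681*exp(4*y) + 0.5248*exp(3*y) + 0.3276*exp(2*y) - 0.128*exp(y) + 0.01)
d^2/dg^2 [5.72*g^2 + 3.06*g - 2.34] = 11.4400000000000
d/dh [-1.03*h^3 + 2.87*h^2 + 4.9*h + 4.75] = -3.09*h^2 + 5.74*h + 4.9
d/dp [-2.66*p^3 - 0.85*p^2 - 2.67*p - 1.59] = -7.98*p^2 - 1.7*p - 2.67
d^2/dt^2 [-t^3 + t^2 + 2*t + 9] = 2 - 6*t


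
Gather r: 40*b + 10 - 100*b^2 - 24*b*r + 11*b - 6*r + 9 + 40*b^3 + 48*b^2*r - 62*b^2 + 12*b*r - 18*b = 40*b^3 - 162*b^2 + 33*b + r*(48*b^2 - 12*b - 6) + 19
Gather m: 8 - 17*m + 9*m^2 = 9*m^2 - 17*m + 8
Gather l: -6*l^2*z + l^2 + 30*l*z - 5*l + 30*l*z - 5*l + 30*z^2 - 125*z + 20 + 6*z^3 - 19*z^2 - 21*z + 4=l^2*(1 - 6*z) + l*(60*z - 10) + 6*z^3 + 11*z^2 - 146*z + 24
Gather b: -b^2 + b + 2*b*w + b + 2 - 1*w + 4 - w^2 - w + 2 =-b^2 + b*(2*w + 2) - w^2 - 2*w + 8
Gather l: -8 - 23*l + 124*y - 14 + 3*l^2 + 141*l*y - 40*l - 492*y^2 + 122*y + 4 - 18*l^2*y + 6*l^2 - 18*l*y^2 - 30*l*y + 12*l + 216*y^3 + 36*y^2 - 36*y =l^2*(9 - 18*y) + l*(-18*y^2 + 111*y - 51) + 216*y^3 - 456*y^2 + 210*y - 18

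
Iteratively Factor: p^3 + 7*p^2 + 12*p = (p + 3)*(p^2 + 4*p) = p*(p + 3)*(p + 4)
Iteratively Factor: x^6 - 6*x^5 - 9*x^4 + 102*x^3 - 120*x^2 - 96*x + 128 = (x - 1)*(x^5 - 5*x^4 - 14*x^3 + 88*x^2 - 32*x - 128) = (x - 4)*(x - 1)*(x^4 - x^3 - 18*x^2 + 16*x + 32) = (x - 4)^2*(x - 1)*(x^3 + 3*x^2 - 6*x - 8) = (x - 4)^2*(x - 1)*(x + 4)*(x^2 - x - 2) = (x - 4)^2*(x - 1)*(x + 1)*(x + 4)*(x - 2)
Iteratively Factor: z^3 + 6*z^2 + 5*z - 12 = (z + 4)*(z^2 + 2*z - 3) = (z + 3)*(z + 4)*(z - 1)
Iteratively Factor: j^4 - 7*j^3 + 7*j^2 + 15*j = (j - 5)*(j^3 - 2*j^2 - 3*j) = (j - 5)*(j + 1)*(j^2 - 3*j) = (j - 5)*(j - 3)*(j + 1)*(j)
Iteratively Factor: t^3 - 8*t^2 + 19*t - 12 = (t - 3)*(t^2 - 5*t + 4) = (t - 4)*(t - 3)*(t - 1)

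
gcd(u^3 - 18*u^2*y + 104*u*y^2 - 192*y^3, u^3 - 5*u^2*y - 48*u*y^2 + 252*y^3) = -u + 6*y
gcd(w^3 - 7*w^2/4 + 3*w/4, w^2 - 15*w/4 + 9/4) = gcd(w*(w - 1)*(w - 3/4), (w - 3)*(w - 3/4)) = w - 3/4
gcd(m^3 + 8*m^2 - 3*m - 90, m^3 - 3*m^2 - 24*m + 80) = m + 5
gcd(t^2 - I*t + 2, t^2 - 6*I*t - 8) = t - 2*I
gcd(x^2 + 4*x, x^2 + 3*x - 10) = 1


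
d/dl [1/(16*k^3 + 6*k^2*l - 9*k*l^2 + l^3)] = 3*(-2*k^2 + 6*k*l - l^2)/(16*k^3 + 6*k^2*l - 9*k*l^2 + l^3)^2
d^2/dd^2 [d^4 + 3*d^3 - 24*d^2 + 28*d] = 12*d^2 + 18*d - 48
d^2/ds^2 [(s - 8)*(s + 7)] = 2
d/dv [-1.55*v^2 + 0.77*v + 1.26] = 0.77 - 3.1*v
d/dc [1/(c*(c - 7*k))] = (c*(-c + 7*k) - (c - 7*k)^2)/(c^2*(c - 7*k)^3)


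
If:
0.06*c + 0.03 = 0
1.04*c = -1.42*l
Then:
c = -0.50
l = 0.37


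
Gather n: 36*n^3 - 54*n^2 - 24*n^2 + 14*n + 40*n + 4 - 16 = 36*n^3 - 78*n^2 + 54*n - 12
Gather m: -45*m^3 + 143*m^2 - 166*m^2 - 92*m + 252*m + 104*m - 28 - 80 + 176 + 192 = -45*m^3 - 23*m^2 + 264*m + 260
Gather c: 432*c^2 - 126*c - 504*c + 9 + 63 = 432*c^2 - 630*c + 72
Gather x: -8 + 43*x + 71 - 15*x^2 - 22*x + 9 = -15*x^2 + 21*x + 72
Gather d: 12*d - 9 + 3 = 12*d - 6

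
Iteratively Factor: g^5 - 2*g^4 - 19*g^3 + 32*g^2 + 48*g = (g)*(g^4 - 2*g^3 - 19*g^2 + 32*g + 48) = g*(g + 4)*(g^3 - 6*g^2 + 5*g + 12) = g*(g + 1)*(g + 4)*(g^2 - 7*g + 12) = g*(g - 4)*(g + 1)*(g + 4)*(g - 3)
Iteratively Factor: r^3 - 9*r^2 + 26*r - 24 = (r - 4)*(r^2 - 5*r + 6) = (r - 4)*(r - 2)*(r - 3)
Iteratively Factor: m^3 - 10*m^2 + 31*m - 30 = (m - 3)*(m^2 - 7*m + 10) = (m - 5)*(m - 3)*(m - 2)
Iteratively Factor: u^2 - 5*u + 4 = (u - 1)*(u - 4)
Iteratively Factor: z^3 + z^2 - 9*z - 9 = (z - 3)*(z^2 + 4*z + 3) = (z - 3)*(z + 1)*(z + 3)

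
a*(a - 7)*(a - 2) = a^3 - 9*a^2 + 14*a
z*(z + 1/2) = z^2 + z/2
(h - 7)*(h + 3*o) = h^2 + 3*h*o - 7*h - 21*o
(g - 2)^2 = g^2 - 4*g + 4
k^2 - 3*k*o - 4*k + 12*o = (k - 4)*(k - 3*o)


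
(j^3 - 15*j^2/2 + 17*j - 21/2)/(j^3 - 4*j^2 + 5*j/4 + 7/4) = 2*(j - 3)/(2*j + 1)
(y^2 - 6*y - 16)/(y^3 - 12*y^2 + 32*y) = (y + 2)/(y*(y - 4))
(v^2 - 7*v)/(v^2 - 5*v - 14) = v/(v + 2)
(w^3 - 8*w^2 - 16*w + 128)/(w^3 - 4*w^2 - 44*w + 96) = (w^2 - 16)/(w^2 + 4*w - 12)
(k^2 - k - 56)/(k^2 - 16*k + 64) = (k + 7)/(k - 8)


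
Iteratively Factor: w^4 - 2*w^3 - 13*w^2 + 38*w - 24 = (w + 4)*(w^3 - 6*w^2 + 11*w - 6) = (w - 2)*(w + 4)*(w^2 - 4*w + 3) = (w - 3)*(w - 2)*(w + 4)*(w - 1)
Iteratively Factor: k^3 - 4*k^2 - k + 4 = (k - 4)*(k^2 - 1) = (k - 4)*(k + 1)*(k - 1)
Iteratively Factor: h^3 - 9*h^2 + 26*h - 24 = (h - 4)*(h^2 - 5*h + 6) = (h - 4)*(h - 2)*(h - 3)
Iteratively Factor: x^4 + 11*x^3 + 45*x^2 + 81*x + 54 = (x + 3)*(x^3 + 8*x^2 + 21*x + 18) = (x + 3)^2*(x^2 + 5*x + 6) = (x + 2)*(x + 3)^2*(x + 3)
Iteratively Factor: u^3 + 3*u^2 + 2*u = (u)*(u^2 + 3*u + 2) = u*(u + 2)*(u + 1)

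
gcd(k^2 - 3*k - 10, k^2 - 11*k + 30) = k - 5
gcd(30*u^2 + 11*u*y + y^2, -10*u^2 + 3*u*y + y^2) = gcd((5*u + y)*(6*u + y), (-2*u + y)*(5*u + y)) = 5*u + y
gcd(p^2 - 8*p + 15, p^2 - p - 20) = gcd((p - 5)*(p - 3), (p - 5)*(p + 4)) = p - 5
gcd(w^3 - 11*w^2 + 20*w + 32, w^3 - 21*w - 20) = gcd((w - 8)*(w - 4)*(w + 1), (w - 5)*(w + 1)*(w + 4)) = w + 1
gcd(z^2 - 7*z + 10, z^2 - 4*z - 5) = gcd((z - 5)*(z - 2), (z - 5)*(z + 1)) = z - 5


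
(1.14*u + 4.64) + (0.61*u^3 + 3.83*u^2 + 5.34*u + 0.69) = 0.61*u^3 + 3.83*u^2 + 6.48*u + 5.33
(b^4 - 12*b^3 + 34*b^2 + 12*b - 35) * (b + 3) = b^5 - 9*b^4 - 2*b^3 + 114*b^2 + b - 105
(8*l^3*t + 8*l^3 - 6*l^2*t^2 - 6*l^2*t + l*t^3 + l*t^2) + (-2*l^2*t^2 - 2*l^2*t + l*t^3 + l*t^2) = 8*l^3*t + 8*l^3 - 8*l^2*t^2 - 8*l^2*t + 2*l*t^3 + 2*l*t^2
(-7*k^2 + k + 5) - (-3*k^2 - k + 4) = -4*k^2 + 2*k + 1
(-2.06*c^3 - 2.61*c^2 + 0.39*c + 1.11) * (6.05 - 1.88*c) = 3.8728*c^4 - 7.5562*c^3 - 16.5237*c^2 + 0.2727*c + 6.7155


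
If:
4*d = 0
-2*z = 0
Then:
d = 0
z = 0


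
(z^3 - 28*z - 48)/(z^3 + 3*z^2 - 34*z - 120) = (z + 2)/(z + 5)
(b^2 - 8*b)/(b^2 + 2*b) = (b - 8)/(b + 2)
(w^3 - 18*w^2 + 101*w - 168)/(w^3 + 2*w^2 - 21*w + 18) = (w^2 - 15*w + 56)/(w^2 + 5*w - 6)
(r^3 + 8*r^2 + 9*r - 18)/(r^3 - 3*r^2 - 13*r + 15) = (r + 6)/(r - 5)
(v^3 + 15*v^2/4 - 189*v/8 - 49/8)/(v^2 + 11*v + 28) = (8*v^2 - 26*v - 7)/(8*(v + 4))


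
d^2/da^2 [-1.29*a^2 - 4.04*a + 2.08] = -2.58000000000000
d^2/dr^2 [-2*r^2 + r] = -4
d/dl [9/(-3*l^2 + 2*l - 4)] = 18*(3*l - 1)/(3*l^2 - 2*l + 4)^2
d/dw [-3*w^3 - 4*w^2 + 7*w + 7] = -9*w^2 - 8*w + 7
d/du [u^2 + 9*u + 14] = 2*u + 9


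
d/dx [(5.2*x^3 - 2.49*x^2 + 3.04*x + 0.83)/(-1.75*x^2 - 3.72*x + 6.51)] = (-9.1*x^4 - 38.688*x^3 + 116.1388*x^2 - 29.5148*x + 22.878)/(3.0625*x^4 + 13.02*x^3 - 8.9466*x^2 - 48.4344*x + 42.3801)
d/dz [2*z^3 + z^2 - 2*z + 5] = 6*z^2 + 2*z - 2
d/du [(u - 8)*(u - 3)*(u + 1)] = 3*u^2 - 20*u + 13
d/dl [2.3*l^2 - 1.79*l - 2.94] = 4.6*l - 1.79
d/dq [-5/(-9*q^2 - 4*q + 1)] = 10*(-9*q - 2)/(9*q^2 + 4*q - 1)^2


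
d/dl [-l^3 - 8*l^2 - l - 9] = -3*l^2 - 16*l - 1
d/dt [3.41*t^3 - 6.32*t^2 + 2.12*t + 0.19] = 10.23*t^2 - 12.64*t + 2.12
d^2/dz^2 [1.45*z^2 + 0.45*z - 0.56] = 2.90000000000000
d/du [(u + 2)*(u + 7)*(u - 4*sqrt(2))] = 3*u^2 - 8*sqrt(2)*u + 18*u - 36*sqrt(2) + 14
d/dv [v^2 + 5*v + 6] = 2*v + 5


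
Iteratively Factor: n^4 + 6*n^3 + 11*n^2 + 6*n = (n + 1)*(n^3 + 5*n^2 + 6*n) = (n + 1)*(n + 2)*(n^2 + 3*n) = n*(n + 1)*(n + 2)*(n + 3)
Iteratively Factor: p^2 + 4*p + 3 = (p + 1)*(p + 3)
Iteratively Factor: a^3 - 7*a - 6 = (a - 3)*(a^2 + 3*a + 2) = (a - 3)*(a + 1)*(a + 2)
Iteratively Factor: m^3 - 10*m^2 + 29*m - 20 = (m - 1)*(m^2 - 9*m + 20) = (m - 4)*(m - 1)*(m - 5)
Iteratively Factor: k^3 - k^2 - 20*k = (k)*(k^2 - k - 20) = k*(k - 5)*(k + 4)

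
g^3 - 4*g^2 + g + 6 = (g - 3)*(g - 2)*(g + 1)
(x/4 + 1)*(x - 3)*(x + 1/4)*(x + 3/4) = x^4/4 + x^3/2 - 173*x^2/64 - 189*x/64 - 9/16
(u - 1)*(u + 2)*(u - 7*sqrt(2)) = u^3 - 7*sqrt(2)*u^2 + u^2 - 7*sqrt(2)*u - 2*u + 14*sqrt(2)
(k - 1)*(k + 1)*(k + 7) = k^3 + 7*k^2 - k - 7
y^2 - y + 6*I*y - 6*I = (y - 1)*(y + 6*I)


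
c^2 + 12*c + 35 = (c + 5)*(c + 7)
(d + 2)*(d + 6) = d^2 + 8*d + 12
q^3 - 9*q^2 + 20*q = q*(q - 5)*(q - 4)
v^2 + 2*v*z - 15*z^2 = (v - 3*z)*(v + 5*z)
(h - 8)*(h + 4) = h^2 - 4*h - 32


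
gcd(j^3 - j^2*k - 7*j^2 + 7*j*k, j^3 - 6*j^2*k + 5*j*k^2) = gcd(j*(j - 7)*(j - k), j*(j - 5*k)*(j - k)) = j^2 - j*k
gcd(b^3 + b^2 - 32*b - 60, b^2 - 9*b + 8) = 1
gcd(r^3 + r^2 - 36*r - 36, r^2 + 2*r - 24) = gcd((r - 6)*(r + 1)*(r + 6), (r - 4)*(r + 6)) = r + 6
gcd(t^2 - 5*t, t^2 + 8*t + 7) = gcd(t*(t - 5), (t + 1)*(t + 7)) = 1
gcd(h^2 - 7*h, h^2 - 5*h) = h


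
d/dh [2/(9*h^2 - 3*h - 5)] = 6*(1 - 6*h)/(-9*h^2 + 3*h + 5)^2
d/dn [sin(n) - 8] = cos(n)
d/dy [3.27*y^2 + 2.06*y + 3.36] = 6.54*y + 2.06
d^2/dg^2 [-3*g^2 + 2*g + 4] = -6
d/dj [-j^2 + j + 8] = 1 - 2*j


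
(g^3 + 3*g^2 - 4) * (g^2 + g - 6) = g^5 + 4*g^4 - 3*g^3 - 22*g^2 - 4*g + 24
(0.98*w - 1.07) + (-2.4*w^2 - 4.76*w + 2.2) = -2.4*w^2 - 3.78*w + 1.13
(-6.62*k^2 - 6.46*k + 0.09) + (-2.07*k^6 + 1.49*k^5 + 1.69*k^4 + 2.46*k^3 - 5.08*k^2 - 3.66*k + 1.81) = -2.07*k^6 + 1.49*k^5 + 1.69*k^4 + 2.46*k^3 - 11.7*k^2 - 10.12*k + 1.9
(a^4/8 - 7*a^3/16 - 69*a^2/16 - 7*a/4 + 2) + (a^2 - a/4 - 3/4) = a^4/8 - 7*a^3/16 - 53*a^2/16 - 2*a + 5/4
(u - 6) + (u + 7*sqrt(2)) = 2*u - 6 + 7*sqrt(2)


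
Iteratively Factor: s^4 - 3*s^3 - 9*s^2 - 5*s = (s + 1)*(s^3 - 4*s^2 - 5*s) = (s + 1)^2*(s^2 - 5*s) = s*(s + 1)^2*(s - 5)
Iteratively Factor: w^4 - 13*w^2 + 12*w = (w + 4)*(w^3 - 4*w^2 + 3*w) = w*(w + 4)*(w^2 - 4*w + 3) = w*(w - 1)*(w + 4)*(w - 3)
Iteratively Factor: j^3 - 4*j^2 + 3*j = (j - 1)*(j^2 - 3*j) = (j - 3)*(j - 1)*(j)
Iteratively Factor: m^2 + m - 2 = (m + 2)*(m - 1)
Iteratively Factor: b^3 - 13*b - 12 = (b - 4)*(b^2 + 4*b + 3) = (b - 4)*(b + 1)*(b + 3)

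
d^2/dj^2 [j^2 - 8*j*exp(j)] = -8*j*exp(j) - 16*exp(j) + 2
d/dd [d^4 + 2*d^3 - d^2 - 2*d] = 4*d^3 + 6*d^2 - 2*d - 2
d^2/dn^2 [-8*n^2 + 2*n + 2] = -16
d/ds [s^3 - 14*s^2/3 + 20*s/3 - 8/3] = 3*s^2 - 28*s/3 + 20/3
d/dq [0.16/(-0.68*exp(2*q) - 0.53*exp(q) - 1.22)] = (0.2176*exp(q) + 0.0848)*exp(q)/(0.68*exp(2*q) + 0.53*exp(q) + 1.22)^2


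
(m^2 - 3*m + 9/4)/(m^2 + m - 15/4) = (2*m - 3)/(2*m + 5)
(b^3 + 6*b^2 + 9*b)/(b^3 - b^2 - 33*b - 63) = b/(b - 7)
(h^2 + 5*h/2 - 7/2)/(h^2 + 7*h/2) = (h - 1)/h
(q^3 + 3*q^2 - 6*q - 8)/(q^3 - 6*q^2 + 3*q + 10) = (q + 4)/(q - 5)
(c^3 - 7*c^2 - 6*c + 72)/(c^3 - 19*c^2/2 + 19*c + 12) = 2*(c + 3)/(2*c + 1)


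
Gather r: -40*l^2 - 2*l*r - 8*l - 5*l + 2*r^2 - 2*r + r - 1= -40*l^2 - 13*l + 2*r^2 + r*(-2*l - 1) - 1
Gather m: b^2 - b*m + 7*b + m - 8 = b^2 + 7*b + m*(1 - b) - 8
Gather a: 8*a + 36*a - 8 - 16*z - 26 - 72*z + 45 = 44*a - 88*z + 11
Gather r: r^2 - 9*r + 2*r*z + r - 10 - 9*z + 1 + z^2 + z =r^2 + r*(2*z - 8) + z^2 - 8*z - 9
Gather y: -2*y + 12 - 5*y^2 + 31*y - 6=-5*y^2 + 29*y + 6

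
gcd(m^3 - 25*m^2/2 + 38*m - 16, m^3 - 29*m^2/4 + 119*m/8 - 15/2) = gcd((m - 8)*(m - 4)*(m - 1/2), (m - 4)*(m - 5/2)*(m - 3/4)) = m - 4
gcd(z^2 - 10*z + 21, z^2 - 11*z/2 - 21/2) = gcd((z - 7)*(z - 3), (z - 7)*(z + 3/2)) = z - 7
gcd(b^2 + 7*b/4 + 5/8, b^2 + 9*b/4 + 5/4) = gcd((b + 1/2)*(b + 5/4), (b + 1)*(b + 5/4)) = b + 5/4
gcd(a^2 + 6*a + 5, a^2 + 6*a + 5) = a^2 + 6*a + 5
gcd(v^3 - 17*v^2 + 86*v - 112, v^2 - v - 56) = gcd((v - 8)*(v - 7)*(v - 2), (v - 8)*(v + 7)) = v - 8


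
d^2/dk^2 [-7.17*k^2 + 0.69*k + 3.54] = -14.3400000000000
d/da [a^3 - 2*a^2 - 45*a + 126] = 3*a^2 - 4*a - 45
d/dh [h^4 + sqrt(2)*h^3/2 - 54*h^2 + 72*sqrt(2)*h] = 4*h^3 + 3*sqrt(2)*h^2/2 - 108*h + 72*sqrt(2)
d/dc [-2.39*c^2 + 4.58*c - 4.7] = 4.58 - 4.78*c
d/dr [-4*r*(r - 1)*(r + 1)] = 4 - 12*r^2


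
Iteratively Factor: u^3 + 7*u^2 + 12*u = (u + 4)*(u^2 + 3*u) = (u + 3)*(u + 4)*(u)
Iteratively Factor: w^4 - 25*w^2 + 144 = (w - 3)*(w^3 + 3*w^2 - 16*w - 48) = (w - 3)*(w + 4)*(w^2 - w - 12) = (w - 4)*(w - 3)*(w + 4)*(w + 3)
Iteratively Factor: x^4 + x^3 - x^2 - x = (x)*(x^3 + x^2 - x - 1) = x*(x - 1)*(x^2 + 2*x + 1) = x*(x - 1)*(x + 1)*(x + 1)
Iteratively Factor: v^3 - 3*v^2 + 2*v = (v - 1)*(v^2 - 2*v) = (v - 2)*(v - 1)*(v)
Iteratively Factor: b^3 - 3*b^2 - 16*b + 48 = (b - 3)*(b^2 - 16) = (b - 3)*(b + 4)*(b - 4)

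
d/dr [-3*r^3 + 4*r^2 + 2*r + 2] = -9*r^2 + 8*r + 2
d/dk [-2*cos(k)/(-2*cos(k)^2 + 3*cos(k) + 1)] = 2*(cos(2*k) + 2)*sin(k)/(3*cos(k) - cos(2*k))^2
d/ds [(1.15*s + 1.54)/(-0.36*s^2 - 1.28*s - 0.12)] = (0.414*s^2 + 1.1088*s + 1.8332)/(0.1296*s^4 + 0.9216*s^3 + 1.7248*s^2 + 0.3072*s + 0.0144)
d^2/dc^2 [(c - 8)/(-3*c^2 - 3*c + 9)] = 2*(-(c - 8)*(2*c + 1)^2 + (3*c - 7)*(c^2 + c - 3))/(3*(c^2 + c - 3)^3)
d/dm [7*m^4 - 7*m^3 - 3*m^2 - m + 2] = 28*m^3 - 21*m^2 - 6*m - 1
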